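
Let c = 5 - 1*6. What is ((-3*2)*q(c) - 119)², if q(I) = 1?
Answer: 15625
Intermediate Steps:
c = -1 (c = 5 - 6 = -1)
((-3*2)*q(c) - 119)² = (-3*2*1 - 119)² = (-6*1 - 119)² = (-6 - 119)² = (-125)² = 15625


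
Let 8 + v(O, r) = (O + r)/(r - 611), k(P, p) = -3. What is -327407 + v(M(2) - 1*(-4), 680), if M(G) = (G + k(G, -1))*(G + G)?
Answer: -22590955/69 ≈ -3.2741e+5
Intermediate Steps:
M(G) = 2*G*(-3 + G) (M(G) = (G - 3)*(G + G) = (-3 + G)*(2*G) = 2*G*(-3 + G))
v(O, r) = -8 + (O + r)/(-611 + r) (v(O, r) = -8 + (O + r)/(r - 611) = -8 + (O + r)/(-611 + r))
-327407 + v(M(2) - 1*(-4), 680) = -327407 + (4888 + (2*2*(-3 + 2) - 1*(-4)) - 7*680)/(-611 + 680) = -327407 + (4888 + (2*2*(-1) + 4) - 4760)/69 = -327407 + (4888 + (-4 + 4) - 4760)/69 = -327407 + (4888 + 0 - 4760)/69 = -327407 + (1/69)*128 = -327407 + 128/69 = -22590955/69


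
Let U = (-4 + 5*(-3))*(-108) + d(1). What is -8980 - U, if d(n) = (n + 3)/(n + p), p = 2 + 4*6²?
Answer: -1621708/147 ≈ -11032.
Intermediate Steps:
p = 146 (p = 2 + 4*36 = 2 + 144 = 146)
d(n) = (3 + n)/(146 + n) (d(n) = (n + 3)/(n + 146) = (3 + n)/(146 + n))
U = 301648/147 (U = (-4 + 5*(-3))*(-108) + (3 + 1)/(146 + 1) = (-4 - 15)*(-108) + 4/147 = -19*(-108) + (1/147)*4 = 2052 + 4/147 = 301648/147 ≈ 2052.0)
-8980 - U = -8980 - 1*301648/147 = -8980 - 301648/147 = -1621708/147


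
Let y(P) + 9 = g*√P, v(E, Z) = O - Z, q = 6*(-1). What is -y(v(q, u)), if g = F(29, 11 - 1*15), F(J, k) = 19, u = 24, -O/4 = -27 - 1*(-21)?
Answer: 9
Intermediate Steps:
O = 24 (O = -4*(-27 - 1*(-21)) = -4*(-27 + 21) = -4*(-6) = 24)
q = -6
v(E, Z) = 24 - Z
g = 19
y(P) = -9 + 19*√P
-y(v(q, u)) = -(-9 + 19*√(24 - 1*24)) = -(-9 + 19*√(24 - 24)) = -(-9 + 19*√0) = -(-9 + 19*0) = -(-9 + 0) = -1*(-9) = 9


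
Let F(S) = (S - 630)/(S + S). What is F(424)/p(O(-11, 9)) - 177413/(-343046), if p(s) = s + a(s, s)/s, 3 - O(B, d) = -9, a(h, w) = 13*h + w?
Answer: 30975277/60995792 ≈ 0.50783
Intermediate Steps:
a(h, w) = w + 13*h
F(S) = (-630 + S)/(2*S) (F(S) = (-630 + S)/((2*S)) = (-630 + S)*(1/(2*S)) = (-630 + S)/(2*S))
O(B, d) = 12 (O(B, d) = 3 - 1*(-9) = 3 + 9 = 12)
p(s) = 14 + s (p(s) = s + (s + 13*s)/s = s + (14*s)/s = s + 14 = 14 + s)
F(424)/p(O(-11, 9)) - 177413/(-343046) = ((1/2)*(-630 + 424)/424)/(14 + 12) - 177413/(-343046) = ((1/2)*(1/424)*(-206))/26 - 177413*(-1/343046) = -103/424*1/26 + 5723/11066 = -103/11024 + 5723/11066 = 30975277/60995792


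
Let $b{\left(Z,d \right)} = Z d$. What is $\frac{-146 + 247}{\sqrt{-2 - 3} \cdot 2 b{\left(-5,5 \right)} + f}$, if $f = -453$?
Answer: $- \frac{45753}{217709} + \frac{5050 i \sqrt{5}}{217709} \approx -0.21016 + 0.051868 i$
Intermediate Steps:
$\frac{-146 + 247}{\sqrt{-2 - 3} \cdot 2 b{\left(-5,5 \right)} + f} = \frac{-146 + 247}{\sqrt{-2 - 3} \cdot 2 \left(\left(-5\right) 5\right) - 453} = \frac{101}{\sqrt{-5} \cdot 2 \left(-25\right) - 453} = \frac{101}{i \sqrt{5} \cdot 2 \left(-25\right) - 453} = \frac{101}{2 i \sqrt{5} \left(-25\right) - 453} = \frac{101}{- 50 i \sqrt{5} - 453} = \frac{101}{-453 - 50 i \sqrt{5}}$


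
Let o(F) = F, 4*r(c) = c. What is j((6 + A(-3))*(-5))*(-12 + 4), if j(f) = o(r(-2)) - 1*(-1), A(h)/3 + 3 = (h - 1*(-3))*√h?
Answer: -4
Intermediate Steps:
r(c) = c/4
A(h) = -9 + 3*√h*(3 + h) (A(h) = -9 + 3*((h - 1*(-3))*√h) = -9 + 3*((h + 3)*√h) = -9 + 3*((3 + h)*√h) = -9 + 3*(√h*(3 + h)) = -9 + 3*√h*(3 + h))
j(f) = ½ (j(f) = (¼)*(-2) - 1*(-1) = -½ + 1 = ½)
j((6 + A(-3))*(-5))*(-12 + 4) = (-12 + 4)/2 = (½)*(-8) = -4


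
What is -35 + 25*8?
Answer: 165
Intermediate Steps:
-35 + 25*8 = -35 + 200 = 165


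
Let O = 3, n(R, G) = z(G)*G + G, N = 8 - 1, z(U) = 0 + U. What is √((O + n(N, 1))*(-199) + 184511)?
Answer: 2*√45879 ≈ 428.39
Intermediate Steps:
z(U) = U
N = 7
n(R, G) = G + G² (n(R, G) = G*G + G = G² + G = G + G²)
√((O + n(N, 1))*(-199) + 184511) = √((3 + 1*(1 + 1))*(-199) + 184511) = √((3 + 1*2)*(-199) + 184511) = √((3 + 2)*(-199) + 184511) = √(5*(-199) + 184511) = √(-995 + 184511) = √183516 = 2*√45879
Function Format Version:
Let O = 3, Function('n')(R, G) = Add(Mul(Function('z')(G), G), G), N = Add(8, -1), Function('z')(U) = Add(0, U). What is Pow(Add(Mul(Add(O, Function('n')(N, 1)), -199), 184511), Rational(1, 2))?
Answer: Mul(2, Pow(45879, Rational(1, 2))) ≈ 428.39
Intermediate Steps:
Function('z')(U) = U
N = 7
Function('n')(R, G) = Add(G, Pow(G, 2)) (Function('n')(R, G) = Add(Mul(G, G), G) = Add(Pow(G, 2), G) = Add(G, Pow(G, 2)))
Pow(Add(Mul(Add(O, Function('n')(N, 1)), -199), 184511), Rational(1, 2)) = Pow(Add(Mul(Add(3, Mul(1, Add(1, 1))), -199), 184511), Rational(1, 2)) = Pow(Add(Mul(Add(3, Mul(1, 2)), -199), 184511), Rational(1, 2)) = Pow(Add(Mul(Add(3, 2), -199), 184511), Rational(1, 2)) = Pow(Add(Mul(5, -199), 184511), Rational(1, 2)) = Pow(Add(-995, 184511), Rational(1, 2)) = Pow(183516, Rational(1, 2)) = Mul(2, Pow(45879, Rational(1, 2)))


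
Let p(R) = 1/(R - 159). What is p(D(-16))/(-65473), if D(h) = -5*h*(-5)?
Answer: 1/36599407 ≈ 2.7323e-8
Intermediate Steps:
D(h) = 25*h
p(R) = 1/(-159 + R)
p(D(-16))/(-65473) = 1/((-159 + 25*(-16))*(-65473)) = -1/65473/(-159 - 400) = -1/65473/(-559) = -1/559*(-1/65473) = 1/36599407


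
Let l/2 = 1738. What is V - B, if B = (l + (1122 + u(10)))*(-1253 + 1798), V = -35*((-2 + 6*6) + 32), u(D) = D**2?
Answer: -2562720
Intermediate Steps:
l = 3476 (l = 2*1738 = 3476)
V = -2310 (V = -35*((-2 + 36) + 32) = -35*(34 + 32) = -35*66 = -2310)
B = 2560410 (B = (3476 + (1122 + 10**2))*(-1253 + 1798) = (3476 + (1122 + 100))*545 = (3476 + 1222)*545 = 4698*545 = 2560410)
V - B = -2310 - 1*2560410 = -2310 - 2560410 = -2562720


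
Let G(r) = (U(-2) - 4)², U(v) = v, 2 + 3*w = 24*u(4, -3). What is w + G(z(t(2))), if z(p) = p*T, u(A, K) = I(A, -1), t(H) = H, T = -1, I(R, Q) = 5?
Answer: 226/3 ≈ 75.333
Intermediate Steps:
u(A, K) = 5
z(p) = -p (z(p) = p*(-1) = -p)
w = 118/3 (w = -⅔ + (24*5)/3 = -⅔ + (⅓)*120 = -⅔ + 40 = 118/3 ≈ 39.333)
G(r) = 36 (G(r) = (-2 - 4)² = (-6)² = 36)
w + G(z(t(2))) = 118/3 + 36 = 226/3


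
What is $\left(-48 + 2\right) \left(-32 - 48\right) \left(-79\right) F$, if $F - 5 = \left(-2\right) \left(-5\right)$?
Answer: $-4360800$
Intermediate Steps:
$F = 15$ ($F = 5 - -10 = 5 + 10 = 15$)
$\left(-48 + 2\right) \left(-32 - 48\right) \left(-79\right) F = \left(-48 + 2\right) \left(-32 - 48\right) \left(-79\right) 15 = \left(-46\right) \left(-80\right) \left(-79\right) 15 = 3680 \left(-79\right) 15 = \left(-290720\right) 15 = -4360800$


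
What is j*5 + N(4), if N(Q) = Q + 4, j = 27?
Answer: 143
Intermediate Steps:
N(Q) = 4 + Q
j*5 + N(4) = 27*5 + (4 + 4) = 135 + 8 = 143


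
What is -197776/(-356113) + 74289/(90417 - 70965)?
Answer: 10100805803/2309036692 ≈ 4.3745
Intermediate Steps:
-197776/(-356113) + 74289/(90417 - 70965) = -197776*(-1/356113) + 74289/19452 = 197776/356113 + 74289*(1/19452) = 197776/356113 + 24763/6484 = 10100805803/2309036692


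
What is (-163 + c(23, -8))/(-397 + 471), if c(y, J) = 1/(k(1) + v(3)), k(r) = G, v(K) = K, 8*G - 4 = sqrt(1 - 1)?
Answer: -1139/518 ≈ -2.1988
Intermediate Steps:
G = 1/2 (G = 1/2 + sqrt(1 - 1)/8 = 1/2 + sqrt(0)/8 = 1/2 + (1/8)*0 = 1/2 + 0 = 1/2 ≈ 0.50000)
k(r) = 1/2
c(y, J) = 2/7 (c(y, J) = 1/(1/2 + 3) = 1/(7/2) = 2/7)
(-163 + c(23, -8))/(-397 + 471) = (-163 + 2/7)/(-397 + 471) = -1139/7/74 = -1139/7*1/74 = -1139/518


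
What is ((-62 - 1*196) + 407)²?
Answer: 22201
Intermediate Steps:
((-62 - 1*196) + 407)² = ((-62 - 196) + 407)² = (-258 + 407)² = 149² = 22201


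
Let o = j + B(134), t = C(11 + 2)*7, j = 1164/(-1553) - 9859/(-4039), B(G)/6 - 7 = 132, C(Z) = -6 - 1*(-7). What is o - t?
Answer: 5198022540/6272567 ≈ 828.69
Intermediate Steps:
C(Z) = 1 (C(Z) = -6 + 7 = 1)
B(G) = 834 (B(G) = 42 + 6*132 = 42 + 792 = 834)
j = 10609631/6272567 (j = 1164*(-1/1553) - 9859*(-1/4039) = -1164/1553 + 9859/4039 = 10609631/6272567 ≈ 1.6914)
t = 7 (t = 1*7 = 7)
o = 5241930509/6272567 (o = 10609631/6272567 + 834 = 5241930509/6272567 ≈ 835.69)
o - t = 5241930509/6272567 - 1*7 = 5241930509/6272567 - 7 = 5198022540/6272567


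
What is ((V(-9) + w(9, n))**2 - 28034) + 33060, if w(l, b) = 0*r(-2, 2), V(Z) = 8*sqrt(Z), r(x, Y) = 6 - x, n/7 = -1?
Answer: 4450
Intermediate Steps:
n = -7 (n = 7*(-1) = -7)
w(l, b) = 0 (w(l, b) = 0*(6 - 1*(-2)) = 0*(6 + 2) = 0*8 = 0)
((V(-9) + w(9, n))**2 - 28034) + 33060 = ((8*sqrt(-9) + 0)**2 - 28034) + 33060 = ((8*(3*I) + 0)**2 - 28034) + 33060 = ((24*I + 0)**2 - 28034) + 33060 = ((24*I)**2 - 28034) + 33060 = (-576 - 28034) + 33060 = -28610 + 33060 = 4450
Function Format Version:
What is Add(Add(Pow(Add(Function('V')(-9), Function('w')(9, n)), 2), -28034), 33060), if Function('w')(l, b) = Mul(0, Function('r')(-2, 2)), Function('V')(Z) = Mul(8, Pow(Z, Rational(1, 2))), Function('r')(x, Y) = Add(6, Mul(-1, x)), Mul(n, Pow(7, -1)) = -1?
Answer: 4450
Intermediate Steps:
n = -7 (n = Mul(7, -1) = -7)
Function('w')(l, b) = 0 (Function('w')(l, b) = Mul(0, Add(6, Mul(-1, -2))) = Mul(0, Add(6, 2)) = Mul(0, 8) = 0)
Add(Add(Pow(Add(Function('V')(-9), Function('w')(9, n)), 2), -28034), 33060) = Add(Add(Pow(Add(Mul(8, Pow(-9, Rational(1, 2))), 0), 2), -28034), 33060) = Add(Add(Pow(Add(Mul(8, Mul(3, I)), 0), 2), -28034), 33060) = Add(Add(Pow(Add(Mul(24, I), 0), 2), -28034), 33060) = Add(Add(Pow(Mul(24, I), 2), -28034), 33060) = Add(Add(-576, -28034), 33060) = Add(-28610, 33060) = 4450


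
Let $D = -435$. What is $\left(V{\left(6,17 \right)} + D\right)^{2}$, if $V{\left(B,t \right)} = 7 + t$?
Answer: $168921$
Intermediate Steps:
$\left(V{\left(6,17 \right)} + D\right)^{2} = \left(\left(7 + 17\right) - 435\right)^{2} = \left(24 - 435\right)^{2} = \left(-411\right)^{2} = 168921$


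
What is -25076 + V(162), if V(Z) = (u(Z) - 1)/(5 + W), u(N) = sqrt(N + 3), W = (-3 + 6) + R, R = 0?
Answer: -200609/8 + sqrt(165)/8 ≈ -25075.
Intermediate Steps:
W = 3 (W = (-3 + 6) + 0 = 3 + 0 = 3)
u(N) = sqrt(3 + N)
V(Z) = -1/8 + sqrt(3 + Z)/8 (V(Z) = (sqrt(3 + Z) - 1)/(5 + 3) = (-1 + sqrt(3 + Z))/8 = (-1 + sqrt(3 + Z))*(1/8) = -1/8 + sqrt(3 + Z)/8)
-25076 + V(162) = -25076 + (-1/8 + sqrt(3 + 162)/8) = -25076 + (-1/8 + sqrt(165)/8) = -200609/8 + sqrt(165)/8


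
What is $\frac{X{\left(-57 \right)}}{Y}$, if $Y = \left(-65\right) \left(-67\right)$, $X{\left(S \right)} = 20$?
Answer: $\frac{4}{871} \approx 0.0045924$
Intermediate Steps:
$Y = 4355$
$\frac{X{\left(-57 \right)}}{Y} = \frac{20}{4355} = 20 \cdot \frac{1}{4355} = \frac{4}{871}$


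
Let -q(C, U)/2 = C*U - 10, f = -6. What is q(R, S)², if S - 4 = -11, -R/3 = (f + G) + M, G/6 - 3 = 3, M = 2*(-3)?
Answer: 976144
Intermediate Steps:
M = -6
G = 36 (G = 18 + 6*3 = 18 + 18 = 36)
R = -72 (R = -3*((-6 + 36) - 6) = -3*(30 - 6) = -3*24 = -72)
S = -7 (S = 4 - 11 = -7)
q(C, U) = 20 - 2*C*U (q(C, U) = -2*(C*U - 10) = -2*(-10 + C*U) = 20 - 2*C*U)
q(R, S)² = (20 - 2*(-72)*(-7))² = (20 - 1008)² = (-988)² = 976144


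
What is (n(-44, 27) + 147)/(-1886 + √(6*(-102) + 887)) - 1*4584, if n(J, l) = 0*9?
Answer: -2329183758/508103 - 105*√11/508103 ≈ -4584.1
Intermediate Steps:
n(J, l) = 0
(n(-44, 27) + 147)/(-1886 + √(6*(-102) + 887)) - 1*4584 = (0 + 147)/(-1886 + √(6*(-102) + 887)) - 1*4584 = 147/(-1886 + √(-612 + 887)) - 4584 = 147/(-1886 + √275) - 4584 = 147/(-1886 + 5*√11) - 4584 = -4584 + 147/(-1886 + 5*√11)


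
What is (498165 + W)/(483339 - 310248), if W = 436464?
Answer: 311543/57697 ≈ 5.3996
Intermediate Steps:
(498165 + W)/(483339 - 310248) = (498165 + 436464)/(483339 - 310248) = 934629/173091 = 934629*(1/173091) = 311543/57697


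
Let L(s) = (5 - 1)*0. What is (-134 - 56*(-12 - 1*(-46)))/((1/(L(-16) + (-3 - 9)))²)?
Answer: -293472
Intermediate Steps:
L(s) = 0 (L(s) = 4*0 = 0)
(-134 - 56*(-12 - 1*(-46)))/((1/(L(-16) + (-3 - 9)))²) = (-134 - 56*(-12 - 1*(-46)))/((1/(0 + (-3 - 9)))²) = (-134 - 56*(-12 + 46))/((1/(0 - 12))²) = (-134 - 56*34)/((1/(-12))²) = (-134 - 1904)/((-1/12)²) = -2038/1/144 = -2038*144 = -293472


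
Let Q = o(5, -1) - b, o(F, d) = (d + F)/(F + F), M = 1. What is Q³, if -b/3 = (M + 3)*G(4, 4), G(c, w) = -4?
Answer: -13481272/125 ≈ -1.0785e+5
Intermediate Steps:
o(F, d) = (F + d)/(2*F) (o(F, d) = (F + d)/((2*F)) = (F + d)*(1/(2*F)) = (F + d)/(2*F))
b = 48 (b = -3*(1 + 3)*(-4) = -12*(-4) = -3*(-16) = 48)
Q = -238/5 (Q = (½)*(5 - 1)/5 - 1*48 = (½)*(⅕)*4 - 48 = ⅖ - 48 = -238/5 ≈ -47.600)
Q³ = (-238/5)³ = -13481272/125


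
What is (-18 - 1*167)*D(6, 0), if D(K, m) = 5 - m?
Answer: -925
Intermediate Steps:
(-18 - 1*167)*D(6, 0) = (-18 - 1*167)*(5 - 1*0) = (-18 - 167)*(5 + 0) = -185*5 = -925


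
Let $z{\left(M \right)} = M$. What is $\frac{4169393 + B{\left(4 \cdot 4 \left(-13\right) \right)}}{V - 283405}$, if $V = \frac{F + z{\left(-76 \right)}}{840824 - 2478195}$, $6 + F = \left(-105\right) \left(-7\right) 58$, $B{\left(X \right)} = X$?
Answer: $- \frac{6826502612635}{464039170803} \approx -14.711$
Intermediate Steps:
$F = 42624$ ($F = -6 + \left(-105\right) \left(-7\right) 58 = -6 + 735 \cdot 58 = -6 + 42630 = 42624$)
$V = - \frac{42548}{1637371}$ ($V = \frac{42624 - 76}{840824 - 2478195} = \frac{42548}{-1637371} = 42548 \left(- \frac{1}{1637371}\right) = - \frac{42548}{1637371} \approx -0.025986$)
$\frac{4169393 + B{\left(4 \cdot 4 \left(-13\right) \right)}}{V - 283405} = \frac{4169393 + 4 \cdot 4 \left(-13\right)}{- \frac{42548}{1637371} - 283405} = \frac{4169393 + 16 \left(-13\right)}{- \frac{464039170803}{1637371}} = \left(4169393 - 208\right) \left(- \frac{1637371}{464039170803}\right) = 4169185 \left(- \frac{1637371}{464039170803}\right) = - \frac{6826502612635}{464039170803}$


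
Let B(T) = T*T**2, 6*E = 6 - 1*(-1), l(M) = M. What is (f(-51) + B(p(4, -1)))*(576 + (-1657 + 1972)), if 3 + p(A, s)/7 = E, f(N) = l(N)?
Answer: -15429117/8 ≈ -1.9286e+6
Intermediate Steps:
E = 7/6 (E = (6 - 1*(-1))/6 = (6 + 1)/6 = (1/6)*7 = 7/6 ≈ 1.1667)
f(N) = N
p(A, s) = -77/6 (p(A, s) = -21 + 7*(7/6) = -21 + 49/6 = -77/6)
B(T) = T**3
(f(-51) + B(p(4, -1)))*(576 + (-1657 + 1972)) = (-51 + (-77/6)**3)*(576 + (-1657 + 1972)) = (-51 - 456533/216)*(576 + 315) = -467549/216*891 = -15429117/8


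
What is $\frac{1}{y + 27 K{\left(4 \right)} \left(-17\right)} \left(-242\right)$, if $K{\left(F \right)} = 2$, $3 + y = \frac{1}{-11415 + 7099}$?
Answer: $\frac{94952}{361367} \approx 0.26276$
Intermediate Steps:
$y = - \frac{12949}{4316}$ ($y = -3 + \frac{1}{-11415 + 7099} = -3 + \frac{1}{-4316} = -3 - \frac{1}{4316} = - \frac{12949}{4316} \approx -3.0002$)
$\frac{1}{y + 27 K{\left(4 \right)} \left(-17\right)} \left(-242\right) = \frac{1}{- \frac{12949}{4316} + 27 \cdot 2 \left(-17\right)} \left(-242\right) = \frac{1}{- \frac{12949}{4316} + 54 \left(-17\right)} \left(-242\right) = \frac{1}{- \frac{12949}{4316} - 918} \left(-242\right) = \frac{1}{- \frac{3975037}{4316}} \left(-242\right) = \left(- \frac{4316}{3975037}\right) \left(-242\right) = \frac{94952}{361367}$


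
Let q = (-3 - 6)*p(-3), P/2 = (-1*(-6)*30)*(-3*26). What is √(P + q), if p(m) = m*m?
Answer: 3*I*√3129 ≈ 167.81*I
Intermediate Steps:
P = -28080 (P = 2*((-1*(-6)*30)*(-3*26)) = 2*((6*30)*(-78)) = 2*(180*(-78)) = 2*(-14040) = -28080)
p(m) = m²
q = -81 (q = (-3 - 6)*(-3)² = -9*9 = -81)
√(P + q) = √(-28080 - 81) = √(-28161) = 3*I*√3129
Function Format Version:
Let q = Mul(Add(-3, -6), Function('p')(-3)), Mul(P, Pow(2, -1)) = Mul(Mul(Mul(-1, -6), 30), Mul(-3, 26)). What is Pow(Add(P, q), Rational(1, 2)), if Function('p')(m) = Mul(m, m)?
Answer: Mul(3, I, Pow(3129, Rational(1, 2))) ≈ Mul(167.81, I)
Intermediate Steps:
P = -28080 (P = Mul(2, Mul(Mul(Mul(-1, -6), 30), Mul(-3, 26))) = Mul(2, Mul(Mul(6, 30), -78)) = Mul(2, Mul(180, -78)) = Mul(2, -14040) = -28080)
Function('p')(m) = Pow(m, 2)
q = -81 (q = Mul(Add(-3, -6), Pow(-3, 2)) = Mul(-9, 9) = -81)
Pow(Add(P, q), Rational(1, 2)) = Pow(Add(-28080, -81), Rational(1, 2)) = Pow(-28161, Rational(1, 2)) = Mul(3, I, Pow(3129, Rational(1, 2)))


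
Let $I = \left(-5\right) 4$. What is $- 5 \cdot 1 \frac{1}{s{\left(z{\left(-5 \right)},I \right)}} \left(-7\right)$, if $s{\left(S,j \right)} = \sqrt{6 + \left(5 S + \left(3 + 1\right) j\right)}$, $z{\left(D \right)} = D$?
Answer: $- \frac{35 i \sqrt{11}}{33} \approx - 3.5176 i$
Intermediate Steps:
$I = -20$
$s{\left(S,j \right)} = \sqrt{6 + 4 j + 5 S}$ ($s{\left(S,j \right)} = \sqrt{6 + \left(5 S + 4 j\right)} = \sqrt{6 + \left(4 j + 5 S\right)} = \sqrt{6 + 4 j + 5 S}$)
$- 5 \cdot 1 \frac{1}{s{\left(z{\left(-5 \right)},I \right)}} \left(-7\right) = - 5 \cdot 1 \frac{1}{\sqrt{6 + 4 \left(-20\right) + 5 \left(-5\right)}} \left(-7\right) = - 5 \cdot 1 \frac{1}{\sqrt{6 - 80 - 25}} \left(-7\right) = - 5 \cdot 1 \frac{1}{\sqrt{-99}} \left(-7\right) = - 5 \cdot 1 \frac{1}{3 i \sqrt{11}} \left(-7\right) = - 5 \cdot 1 \left(- \frac{i \sqrt{11}}{33}\right) \left(-7\right) = - 5 \left(- \frac{i \sqrt{11}}{33}\right) \left(-7\right) = \frac{5 i \sqrt{11}}{33} \left(-7\right) = - \frac{35 i \sqrt{11}}{33}$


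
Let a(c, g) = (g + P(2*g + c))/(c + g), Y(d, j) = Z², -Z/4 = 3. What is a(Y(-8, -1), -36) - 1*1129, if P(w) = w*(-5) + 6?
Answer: -20387/18 ≈ -1132.6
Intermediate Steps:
Z = -12 (Z = -4*3 = -12)
Y(d, j) = 144 (Y(d, j) = (-12)² = 144)
P(w) = 6 - 5*w (P(w) = -5*w + 6 = 6 - 5*w)
a(c, g) = (6 - 9*g - 5*c)/(c + g) (a(c, g) = (g + (6 - 5*(2*g + c)))/(c + g) = (g + (6 - 5*(c + 2*g)))/(c + g) = (g + (6 + (-10*g - 5*c)))/(c + g) = (g + (6 - 10*g - 5*c))/(c + g) = (6 - 9*g - 5*c)/(c + g))
a(Y(-8, -1), -36) - 1*1129 = (6 - 9*(-36) - 5*144)/(144 - 36) - 1*1129 = (6 + 324 - 720)/108 - 1129 = (1/108)*(-390) - 1129 = -65/18 - 1129 = -20387/18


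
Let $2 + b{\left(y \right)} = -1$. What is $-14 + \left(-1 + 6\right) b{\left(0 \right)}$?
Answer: $-29$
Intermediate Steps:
$b{\left(y \right)} = -3$ ($b{\left(y \right)} = -2 - 1 = -3$)
$-14 + \left(-1 + 6\right) b{\left(0 \right)} = -14 + \left(-1 + 6\right) \left(-3\right) = -14 + 5 \left(-3\right) = -14 - 15 = -29$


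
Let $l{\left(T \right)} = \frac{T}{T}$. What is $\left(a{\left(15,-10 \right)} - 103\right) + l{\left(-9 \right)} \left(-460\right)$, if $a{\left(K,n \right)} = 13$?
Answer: $-550$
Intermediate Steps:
$l{\left(T \right)} = 1$
$\left(a{\left(15,-10 \right)} - 103\right) + l{\left(-9 \right)} \left(-460\right) = \left(13 - 103\right) + 1 \left(-460\right) = \left(13 - 103\right) - 460 = -90 - 460 = -550$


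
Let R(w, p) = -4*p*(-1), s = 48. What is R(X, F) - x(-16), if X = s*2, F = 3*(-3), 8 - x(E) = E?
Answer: -60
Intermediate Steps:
x(E) = 8 - E
F = -9
X = 96 (X = 48*2 = 96)
R(w, p) = 4*p
R(X, F) - x(-16) = 4*(-9) - (8 - 1*(-16)) = -36 - (8 + 16) = -36 - 1*24 = -36 - 24 = -60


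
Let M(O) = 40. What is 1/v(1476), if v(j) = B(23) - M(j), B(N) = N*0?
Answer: -1/40 ≈ -0.025000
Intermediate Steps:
B(N) = 0
v(j) = -40 (v(j) = 0 - 1*40 = 0 - 40 = -40)
1/v(1476) = 1/(-40) = -1/40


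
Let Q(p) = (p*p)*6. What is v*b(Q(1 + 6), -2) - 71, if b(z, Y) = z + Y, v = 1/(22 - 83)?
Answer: -4623/61 ≈ -75.787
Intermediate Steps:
v = -1/61 (v = 1/(-61) = -1/61 ≈ -0.016393)
Q(p) = 6*p² (Q(p) = p²*6 = 6*p²)
b(z, Y) = Y + z
v*b(Q(1 + 6), -2) - 71 = -(-2 + 6*(1 + 6)²)/61 - 71 = -(-2 + 6*7²)/61 - 71 = -(-2 + 6*49)/61 - 71 = -(-2 + 294)/61 - 71 = -1/61*292 - 71 = -292/61 - 71 = -4623/61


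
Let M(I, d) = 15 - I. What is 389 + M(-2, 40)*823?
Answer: 14380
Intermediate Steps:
389 + M(-2, 40)*823 = 389 + (15 - 1*(-2))*823 = 389 + (15 + 2)*823 = 389 + 17*823 = 389 + 13991 = 14380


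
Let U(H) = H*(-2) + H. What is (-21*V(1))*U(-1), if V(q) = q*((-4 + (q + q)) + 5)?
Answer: -63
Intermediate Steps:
V(q) = q*(1 + 2*q) (V(q) = q*((-4 + 2*q) + 5) = q*(1 + 2*q))
U(H) = -H (U(H) = -2*H + H = -H)
(-21*V(1))*U(-1) = (-21*(1 + 2*1))*(-1*(-1)) = -21*(1 + 2)*1 = -21*3*1 = -63*1 = -63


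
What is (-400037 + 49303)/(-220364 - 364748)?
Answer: 175367/292556 ≈ 0.59943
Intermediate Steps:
(-400037 + 49303)/(-220364 - 364748) = -350734/(-585112) = -350734*(-1/585112) = 175367/292556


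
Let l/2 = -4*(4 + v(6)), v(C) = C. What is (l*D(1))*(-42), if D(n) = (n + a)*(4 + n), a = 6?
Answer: 117600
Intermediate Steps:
D(n) = (4 + n)*(6 + n) (D(n) = (n + 6)*(4 + n) = (6 + n)*(4 + n) = (4 + n)*(6 + n))
l = -80 (l = 2*(-4*(4 + 6)) = 2*(-4*10) = 2*(-40) = -80)
(l*D(1))*(-42) = -80*(24 + 1² + 10*1)*(-42) = -80*(24 + 1 + 10)*(-42) = -80*35*(-42) = -2800*(-42) = 117600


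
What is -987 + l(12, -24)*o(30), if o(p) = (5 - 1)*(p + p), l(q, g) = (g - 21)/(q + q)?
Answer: -1437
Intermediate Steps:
l(q, g) = (-21 + g)/(2*q) (l(q, g) = (-21 + g)/((2*q)) = (-21 + g)*(1/(2*q)) = (-21 + g)/(2*q))
o(p) = 8*p (o(p) = 4*(2*p) = 8*p)
-987 + l(12, -24)*o(30) = -987 + ((1/2)*(-21 - 24)/12)*(8*30) = -987 + ((1/2)*(1/12)*(-45))*240 = -987 - 15/8*240 = -987 - 450 = -1437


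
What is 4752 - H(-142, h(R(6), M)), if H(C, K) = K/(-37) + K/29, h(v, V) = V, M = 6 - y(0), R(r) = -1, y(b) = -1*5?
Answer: 5098808/1073 ≈ 4751.9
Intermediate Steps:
y(b) = -5
M = 11 (M = 6 - 1*(-5) = 6 + 5 = 11)
H(C, K) = 8*K/1073 (H(C, K) = K*(-1/37) + K*(1/29) = -K/37 + K/29 = 8*K/1073)
4752 - H(-142, h(R(6), M)) = 4752 - 8*11/1073 = 4752 - 1*88/1073 = 4752 - 88/1073 = 5098808/1073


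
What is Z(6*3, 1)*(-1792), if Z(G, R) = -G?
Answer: 32256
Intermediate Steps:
Z(6*3, 1)*(-1792) = -6*3*(-1792) = -1*18*(-1792) = -18*(-1792) = 32256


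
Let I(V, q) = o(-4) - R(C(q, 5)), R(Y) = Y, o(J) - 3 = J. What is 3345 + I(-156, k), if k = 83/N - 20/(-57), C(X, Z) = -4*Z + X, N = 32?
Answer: 6130565/1824 ≈ 3361.1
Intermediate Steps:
o(J) = 3 + J
C(X, Z) = X - 4*Z
k = 5371/1824 (k = 83/32 - 20/(-57) = 83*(1/32) - 20*(-1/57) = 83/32 + 20/57 = 5371/1824 ≈ 2.9446)
I(V, q) = 19 - q (I(V, q) = (3 - 4) - (q - 4*5) = -1 - (q - 20) = -1 - (-20 + q) = -1 + (20 - q) = 19 - q)
3345 + I(-156, k) = 3345 + (19 - 1*5371/1824) = 3345 + (19 - 5371/1824) = 3345 + 29285/1824 = 6130565/1824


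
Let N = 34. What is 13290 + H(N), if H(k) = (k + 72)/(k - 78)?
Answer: 292327/22 ≈ 13288.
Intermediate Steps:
H(k) = (72 + k)/(-78 + k)
13290 + H(N) = 13290 + (72 + 34)/(-78 + 34) = 13290 + 106/(-44) = 13290 - 1/44*106 = 13290 - 53/22 = 292327/22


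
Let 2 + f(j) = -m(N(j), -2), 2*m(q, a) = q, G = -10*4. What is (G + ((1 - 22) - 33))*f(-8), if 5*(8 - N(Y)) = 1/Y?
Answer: 22607/40 ≈ 565.17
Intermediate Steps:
G = -40
N(Y) = 8 - 1/(5*Y)
m(q, a) = q/2
f(j) = -6 + 1/(10*j) (f(j) = -2 - (8 - 1/(5*j))/2 = -2 - (4 - 1/(10*j)) = -2 + (-4 + 1/(10*j)) = -6 + 1/(10*j))
(G + ((1 - 22) - 33))*f(-8) = (-40 + ((1 - 22) - 33))*(-6 + (1/10)/(-8)) = (-40 + (-21 - 33))*(-6 + (1/10)*(-1/8)) = (-40 - 54)*(-6 - 1/80) = -94*(-481/80) = 22607/40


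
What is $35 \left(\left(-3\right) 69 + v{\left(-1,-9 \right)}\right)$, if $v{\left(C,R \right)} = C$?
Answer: $-7280$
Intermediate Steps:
$35 \left(\left(-3\right) 69 + v{\left(-1,-9 \right)}\right) = 35 \left(\left(-3\right) 69 - 1\right) = 35 \left(-207 - 1\right) = 35 \left(-208\right) = -7280$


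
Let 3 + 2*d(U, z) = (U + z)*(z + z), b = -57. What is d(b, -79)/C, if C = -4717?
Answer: -21485/9434 ≈ -2.2774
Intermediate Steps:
d(U, z) = -3/2 + z*(U + z) (d(U, z) = -3/2 + ((U + z)*(z + z))/2 = -3/2 + ((U + z)*(2*z))/2 = -3/2 + (2*z*(U + z))/2 = -3/2 + z*(U + z))
d(b, -79)/C = (-3/2 + (-79)² - 57*(-79))/(-4717) = (-3/2 + 6241 + 4503)*(-1/4717) = (21485/2)*(-1/4717) = -21485/9434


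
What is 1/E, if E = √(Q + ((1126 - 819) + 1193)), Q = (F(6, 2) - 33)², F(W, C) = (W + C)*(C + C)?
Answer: √1501/1501 ≈ 0.025811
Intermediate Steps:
F(W, C) = 2*C*(C + W) (F(W, C) = (C + W)*(2*C) = 2*C*(C + W))
Q = 1 (Q = (2*2*(2 + 6) - 33)² = (2*2*8 - 33)² = (32 - 33)² = (-1)² = 1)
E = √1501 (E = √(1 + ((1126 - 819) + 1193)) = √(1 + (307 + 1193)) = √(1 + 1500) = √1501 ≈ 38.743)
1/E = 1/(√1501) = √1501/1501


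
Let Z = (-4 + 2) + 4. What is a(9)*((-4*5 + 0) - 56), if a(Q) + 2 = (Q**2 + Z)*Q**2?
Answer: -510796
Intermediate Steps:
Z = 2 (Z = -2 + 4 = 2)
a(Q) = -2 + Q**2*(2 + Q**2) (a(Q) = -2 + (Q**2 + 2)*Q**2 = -2 + (2 + Q**2)*Q**2 = -2 + Q**2*(2 + Q**2))
a(9)*((-4*5 + 0) - 56) = (-2 + 9**4 + 2*9**2)*((-4*5 + 0) - 56) = (-2 + 6561 + 2*81)*((-20 + 0) - 56) = (-2 + 6561 + 162)*(-20 - 56) = 6721*(-76) = -510796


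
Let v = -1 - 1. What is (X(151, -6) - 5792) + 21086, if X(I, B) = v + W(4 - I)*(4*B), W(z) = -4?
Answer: 15388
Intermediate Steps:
v = -2
X(I, B) = -2 - 16*B
(X(151, -6) - 5792) + 21086 = ((-2 - 16*(-6)) - 5792) + 21086 = ((-2 + 96) - 5792) + 21086 = (94 - 5792) + 21086 = -5698 + 21086 = 15388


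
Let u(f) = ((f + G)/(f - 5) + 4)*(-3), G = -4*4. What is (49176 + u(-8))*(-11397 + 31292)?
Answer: 12714098700/13 ≈ 9.7801e+8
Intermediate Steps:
G = -16
u(f) = -12 - 3*(-16 + f)/(-5 + f) (u(f) = ((f - 16)/(f - 5) + 4)*(-3) = ((-16 + f)/(-5 + f) + 4)*(-3) = (4 + (-16 + f)/(-5 + f))*(-3) = -12 - 3*(-16 + f)/(-5 + f))
(49176 + u(-8))*(-11397 + 31292) = (49176 + 3*(36 - 5*(-8))/(-5 - 8))*(-11397 + 31292) = (49176 + 3*(36 + 40)/(-13))*19895 = (49176 + 3*(-1/13)*76)*19895 = (49176 - 228/13)*19895 = (639060/13)*19895 = 12714098700/13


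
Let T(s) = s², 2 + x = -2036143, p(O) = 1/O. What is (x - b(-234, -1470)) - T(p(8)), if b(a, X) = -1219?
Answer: -130235265/64 ≈ -2.0349e+6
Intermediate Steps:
x = -2036145 (x = -2 - 2036143 = -2036145)
(x - b(-234, -1470)) - T(p(8)) = (-2036145 - 1*(-1219)) - (1/8)² = (-2036145 + 1219) - (⅛)² = -2034926 - 1*1/64 = -2034926 - 1/64 = -130235265/64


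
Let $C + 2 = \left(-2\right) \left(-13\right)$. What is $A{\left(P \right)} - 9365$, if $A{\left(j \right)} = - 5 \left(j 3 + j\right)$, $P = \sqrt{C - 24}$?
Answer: $-9365$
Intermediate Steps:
$C = 24$ ($C = -2 - -26 = -2 + 26 = 24$)
$P = 0$ ($P = \sqrt{24 - 24} = \sqrt{0} = 0$)
$A{\left(j \right)} = - 20 j$ ($A{\left(j \right)} = - 5 \left(3 j + j\right) = - 5 \cdot 4 j = - 20 j$)
$A{\left(P \right)} - 9365 = \left(-20\right) 0 - 9365 = 0 - 9365 = -9365$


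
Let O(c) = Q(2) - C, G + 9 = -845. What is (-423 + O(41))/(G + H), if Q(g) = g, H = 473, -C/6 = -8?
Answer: 469/381 ≈ 1.2310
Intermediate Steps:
G = -854 (G = -9 - 845 = -854)
C = 48 (C = -6*(-8) = 48)
O(c) = -46 (O(c) = 2 - 1*48 = 2 - 48 = -46)
(-423 + O(41))/(G + H) = (-423 - 46)/(-854 + 473) = -469/(-381) = -469*(-1/381) = 469/381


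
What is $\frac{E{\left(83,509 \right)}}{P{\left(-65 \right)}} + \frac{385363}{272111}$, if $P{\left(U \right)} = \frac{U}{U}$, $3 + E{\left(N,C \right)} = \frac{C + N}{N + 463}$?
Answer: $- \frac{757346}{1516047} \approx -0.49955$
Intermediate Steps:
$E{\left(N,C \right)} = -3 + \frac{C + N}{463 + N}$ ($E{\left(N,C \right)} = -3 + \frac{C + N}{N + 463} = -3 + \frac{C + N}{463 + N}$)
$P{\left(U \right)} = 1$
$\frac{E{\left(83,509 \right)}}{P{\left(-65 \right)}} + \frac{385363}{272111} = \frac{\frac{1}{463 + 83} \left(-1389 + 509 - 166\right)}{1} + \frac{385363}{272111} = \frac{-1389 + 509 - 166}{546} \cdot 1 + 385363 \cdot \frac{1}{272111} = \frac{1}{546} \left(-1046\right) 1 + \frac{385363}{272111} = \left(- \frac{523}{273}\right) 1 + \frac{385363}{272111} = - \frac{523}{273} + \frac{385363}{272111} = - \frac{757346}{1516047}$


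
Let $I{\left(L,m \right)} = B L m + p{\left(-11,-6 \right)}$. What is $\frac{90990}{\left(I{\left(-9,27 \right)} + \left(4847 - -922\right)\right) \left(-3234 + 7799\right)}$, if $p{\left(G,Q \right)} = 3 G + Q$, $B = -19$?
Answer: $\frac{6066}{3148937} \approx 0.0019264$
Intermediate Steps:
$p{\left(G,Q \right)} = Q + 3 G$
$I{\left(L,m \right)} = -39 - 19 L m$ ($I{\left(L,m \right)} = - 19 L m + \left(-6 + 3 \left(-11\right)\right) = - 19 L m - 39 = -39 - 19 L m$)
$\frac{90990}{\left(I{\left(-9,27 \right)} + \left(4847 - -922\right)\right) \left(-3234 + 7799\right)} = \frac{90990}{\left(\left(-39 - \left(-171\right) 27\right) + \left(4847 - -922\right)\right) \left(-3234 + 7799\right)} = \frac{90990}{\left(\left(-39 + 4617\right) + \left(4847 + 922\right)\right) 4565} = \frac{90990}{\left(4578 + 5769\right) 4565} = \frac{90990}{10347 \cdot 4565} = \frac{90990}{47234055} = 90990 \cdot \frac{1}{47234055} = \frac{6066}{3148937}$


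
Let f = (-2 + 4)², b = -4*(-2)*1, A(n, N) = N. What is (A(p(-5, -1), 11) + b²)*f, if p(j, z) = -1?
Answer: 300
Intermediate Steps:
b = 8 (b = 8*1 = 8)
f = 4 (f = 2² = 4)
(A(p(-5, -1), 11) + b²)*f = (11 + 8²)*4 = (11 + 64)*4 = 75*4 = 300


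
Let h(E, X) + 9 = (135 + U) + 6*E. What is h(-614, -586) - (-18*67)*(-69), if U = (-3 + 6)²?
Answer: -86763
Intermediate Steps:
U = 9 (U = 3² = 9)
h(E, X) = 135 + 6*E (h(E, X) = -9 + ((135 + 9) + 6*E) = -9 + (144 + 6*E) = 135 + 6*E)
h(-614, -586) - (-18*67)*(-69) = (135 + 6*(-614)) - (-18*67)*(-69) = (135 - 3684) - (-1206)*(-69) = -3549 - 1*83214 = -3549 - 83214 = -86763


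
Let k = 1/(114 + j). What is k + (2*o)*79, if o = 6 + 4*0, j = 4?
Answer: 111865/118 ≈ 948.01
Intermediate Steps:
k = 1/118 (k = 1/(114 + 4) = 1/118 ≈ 0.0084746)
o = 6 (o = 6 + 0 = 6)
k + (2*o)*79 = 1/118 + (2*6)*79 = 1/118 + 12*79 = 1/118 + 948 = 111865/118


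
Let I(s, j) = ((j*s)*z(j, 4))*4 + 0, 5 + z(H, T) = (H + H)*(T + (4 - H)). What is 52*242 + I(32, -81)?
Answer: 149550248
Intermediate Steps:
z(H, T) = -5 + 2*H*(4 + T - H) (z(H, T) = -5 + (H + H)*(T + (4 - H)) = -5 + (2*H)*(4 + T - H) = -5 + 2*H*(4 + T - H))
I(s, j) = 4*j*s*(-5 - 2*j**2 + 16*j) (I(s, j) = ((j*s)*(-5 - 2*j**2 + 8*j + 2*j*4))*4 + 0 = ((j*s)*(-5 - 2*j**2 + 8*j + 8*j))*4 + 0 = ((j*s)*(-5 - 2*j**2 + 16*j))*4 + 0 = (j*s*(-5 - 2*j**2 + 16*j))*4 + 0 = 4*j*s*(-5 - 2*j**2 + 16*j) + 0 = 4*j*s*(-5 - 2*j**2 + 16*j))
52*242 + I(32, -81) = 52*242 + 4*(-81)*32*(-5 - 2*(-81)**2 + 16*(-81)) = 12584 + 4*(-81)*32*(-5 - 2*6561 - 1296) = 12584 + 4*(-81)*32*(-5 - 13122 - 1296) = 12584 + 4*(-81)*32*(-14423) = 12584 + 149537664 = 149550248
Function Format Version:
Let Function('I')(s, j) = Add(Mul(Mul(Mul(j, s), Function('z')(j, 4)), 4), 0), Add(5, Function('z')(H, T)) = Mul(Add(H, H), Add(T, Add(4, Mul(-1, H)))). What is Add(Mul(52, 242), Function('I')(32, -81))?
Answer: 149550248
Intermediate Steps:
Function('z')(H, T) = Add(-5, Mul(2, H, Add(4, T, Mul(-1, H)))) (Function('z')(H, T) = Add(-5, Mul(Add(H, H), Add(T, Add(4, Mul(-1, H))))) = Add(-5, Mul(Mul(2, H), Add(4, T, Mul(-1, H)))) = Add(-5, Mul(2, H, Add(4, T, Mul(-1, H)))))
Function('I')(s, j) = Mul(4, j, s, Add(-5, Mul(-2, Pow(j, 2)), Mul(16, j))) (Function('I')(s, j) = Add(Mul(Mul(Mul(j, s), Add(-5, Mul(-2, Pow(j, 2)), Mul(8, j), Mul(2, j, 4))), 4), 0) = Add(Mul(Mul(Mul(j, s), Add(-5, Mul(-2, Pow(j, 2)), Mul(8, j), Mul(8, j))), 4), 0) = Add(Mul(Mul(Mul(j, s), Add(-5, Mul(-2, Pow(j, 2)), Mul(16, j))), 4), 0) = Add(Mul(Mul(j, s, Add(-5, Mul(-2, Pow(j, 2)), Mul(16, j))), 4), 0) = Add(Mul(4, j, s, Add(-5, Mul(-2, Pow(j, 2)), Mul(16, j))), 0) = Mul(4, j, s, Add(-5, Mul(-2, Pow(j, 2)), Mul(16, j))))
Add(Mul(52, 242), Function('I')(32, -81)) = Add(Mul(52, 242), Mul(4, -81, 32, Add(-5, Mul(-2, Pow(-81, 2)), Mul(16, -81)))) = Add(12584, Mul(4, -81, 32, Add(-5, Mul(-2, 6561), -1296))) = Add(12584, Mul(4, -81, 32, Add(-5, -13122, -1296))) = Add(12584, Mul(4, -81, 32, -14423)) = Add(12584, 149537664) = 149550248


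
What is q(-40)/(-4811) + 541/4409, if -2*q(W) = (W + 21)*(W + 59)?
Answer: 3613853/42423398 ≈ 0.085185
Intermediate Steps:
q(W) = -(21 + W)*(59 + W)/2 (q(W) = -(W + 21)*(W + 59)/2 = -(21 + W)*(59 + W)/2)
q(-40)/(-4811) + 541/4409 = (-1239/2 - 40*(-40) - ½*(-40)²)/(-4811) + 541/4409 = (-1239/2 + 1600 - ½*1600)*(-1/4811) + 541*(1/4409) = (-1239/2 + 1600 - 800)*(-1/4811) + 541/4409 = (361/2)*(-1/4811) + 541/4409 = -361/9622 + 541/4409 = 3613853/42423398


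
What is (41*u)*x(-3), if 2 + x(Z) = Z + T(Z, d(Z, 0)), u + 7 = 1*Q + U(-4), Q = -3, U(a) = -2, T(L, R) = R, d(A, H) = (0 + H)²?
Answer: 2460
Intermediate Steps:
d(A, H) = H²
u = -12 (u = -7 + (1*(-3) - 2) = -7 + (-3 - 2) = -7 - 5 = -12)
x(Z) = -2 + Z (x(Z) = -2 + (Z + 0²) = -2 + (Z + 0) = -2 + Z)
(41*u)*x(-3) = (41*(-12))*(-2 - 3) = -492*(-5) = 2460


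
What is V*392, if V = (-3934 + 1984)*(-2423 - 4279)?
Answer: 5123008800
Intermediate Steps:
V = 13068900 (V = -1950*(-6702) = 13068900)
V*392 = 13068900*392 = 5123008800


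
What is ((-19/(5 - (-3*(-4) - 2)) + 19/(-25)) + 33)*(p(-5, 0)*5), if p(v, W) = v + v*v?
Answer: 3604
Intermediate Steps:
p(v, W) = v + v²
((-19/(5 - (-3*(-4) - 2)) + 19/(-25)) + 33)*(p(-5, 0)*5) = ((-19/(5 - (-3*(-4) - 2)) + 19/(-25)) + 33)*(-5*(1 - 5)*5) = ((-19/(5 - (12 - 2)) + 19*(-1/25)) + 33)*(-5*(-4)*5) = ((-19/(5 - 1*10) - 19/25) + 33)*(20*5) = ((-19/(5 - 10) - 19/25) + 33)*100 = ((-19/(-5) - 19/25) + 33)*100 = ((-19*(-⅕) - 19/25) + 33)*100 = ((19/5 - 19/25) + 33)*100 = (76/25 + 33)*100 = (901/25)*100 = 3604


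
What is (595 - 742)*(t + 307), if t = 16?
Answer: -47481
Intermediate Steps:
(595 - 742)*(t + 307) = (595 - 742)*(16 + 307) = -147*323 = -47481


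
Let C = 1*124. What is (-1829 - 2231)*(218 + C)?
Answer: -1388520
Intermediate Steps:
C = 124
(-1829 - 2231)*(218 + C) = (-1829 - 2231)*(218 + 124) = -4060*342 = -1388520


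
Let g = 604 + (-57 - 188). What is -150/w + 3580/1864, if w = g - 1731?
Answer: 162230/79919 ≈ 2.0299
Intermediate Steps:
g = 359 (g = 604 - 245 = 359)
w = -1372 (w = 359 - 1731 = -1372)
-150/w + 3580/1864 = -150/(-1372) + 3580/1864 = -150*(-1/1372) + 3580*(1/1864) = 75/686 + 895/466 = 162230/79919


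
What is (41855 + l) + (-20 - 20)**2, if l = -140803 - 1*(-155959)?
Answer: 58611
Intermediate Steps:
l = 15156 (l = -140803 + 155959 = 15156)
(41855 + l) + (-20 - 20)**2 = (41855 + 15156) + (-20 - 20)**2 = 57011 + (-40)**2 = 57011 + 1600 = 58611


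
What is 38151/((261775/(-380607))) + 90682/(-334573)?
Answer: -4858203583796011/87582847075 ≈ -55470.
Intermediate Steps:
38151/((261775/(-380607))) + 90682/(-334573) = 38151/((261775*(-1/380607))) + 90682*(-1/334573) = 38151/(-261775/380607) - 90682/334573 = 38151*(-380607/261775) - 90682/334573 = -14520537657/261775 - 90682/334573 = -4858203583796011/87582847075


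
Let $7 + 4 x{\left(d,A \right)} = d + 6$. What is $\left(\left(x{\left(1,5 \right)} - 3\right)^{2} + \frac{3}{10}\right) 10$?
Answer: $93$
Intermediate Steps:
$x{\left(d,A \right)} = - \frac{1}{4} + \frac{d}{4}$ ($x{\left(d,A \right)} = - \frac{7}{4} + \frac{d + 6}{4} = - \frac{7}{4} + \frac{6 + d}{4} = - \frac{7}{4} + \left(\frac{3}{2} + \frac{d}{4}\right) = - \frac{1}{4} + \frac{d}{4}$)
$\left(\left(x{\left(1,5 \right)} - 3\right)^{2} + \frac{3}{10}\right) 10 = \left(\left(\left(- \frac{1}{4} + \frac{1}{4} \cdot 1\right) - 3\right)^{2} + \frac{3}{10}\right) 10 = \left(\left(\left(- \frac{1}{4} + \frac{1}{4}\right) - 3\right)^{2} + 3 \cdot \frac{1}{10}\right) 10 = \left(\left(0 - 3\right)^{2} + \frac{3}{10}\right) 10 = \left(\left(-3\right)^{2} + \frac{3}{10}\right) 10 = \left(9 + \frac{3}{10}\right) 10 = \frac{93}{10} \cdot 10 = 93$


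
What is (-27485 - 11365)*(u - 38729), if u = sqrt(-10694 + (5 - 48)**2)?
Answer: 1504621650 - 38850*I*sqrt(8845) ≈ 1.5046e+9 - 3.6538e+6*I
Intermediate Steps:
u = I*sqrt(8845) (u = sqrt(-10694 + (-43)**2) = sqrt(-10694 + 1849) = sqrt(-8845) = I*sqrt(8845) ≈ 94.048*I)
(-27485 - 11365)*(u - 38729) = (-27485 - 11365)*(I*sqrt(8845) - 38729) = -38850*(-38729 + I*sqrt(8845)) = 1504621650 - 38850*I*sqrt(8845)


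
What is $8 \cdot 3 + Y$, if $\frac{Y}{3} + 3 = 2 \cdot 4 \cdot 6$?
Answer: $159$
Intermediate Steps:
$Y = 135$ ($Y = -9 + 3 \cdot 2 \cdot 4 \cdot 6 = -9 + 3 \cdot 8 \cdot 6 = -9 + 3 \cdot 48 = -9 + 144 = 135$)
$8 \cdot 3 + Y = 8 \cdot 3 + 135 = 24 + 135 = 159$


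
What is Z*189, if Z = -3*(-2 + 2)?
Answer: 0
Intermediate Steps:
Z = 0 (Z = -3*0 = 0)
Z*189 = 0*189 = 0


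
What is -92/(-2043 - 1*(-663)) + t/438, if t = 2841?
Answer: 14351/2190 ≈ 6.5530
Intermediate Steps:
-92/(-2043 - 1*(-663)) + t/438 = -92/(-2043 - 1*(-663)) + 2841/438 = -92/(-2043 + 663) + 2841*(1/438) = -92/(-1380) + 947/146 = -92*(-1/1380) + 947/146 = 1/15 + 947/146 = 14351/2190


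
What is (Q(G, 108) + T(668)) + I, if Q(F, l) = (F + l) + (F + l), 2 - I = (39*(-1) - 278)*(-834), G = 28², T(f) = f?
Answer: -261924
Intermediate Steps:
G = 784
I = -264376 (I = 2 - (39*(-1) - 278)*(-834) = 2 - (-39 - 278)*(-834) = 2 - (-317)*(-834) = 2 - 1*264378 = 2 - 264378 = -264376)
Q(F, l) = 2*F + 2*l
(Q(G, 108) + T(668)) + I = ((2*784 + 2*108) + 668) - 264376 = ((1568 + 216) + 668) - 264376 = (1784 + 668) - 264376 = 2452 - 264376 = -261924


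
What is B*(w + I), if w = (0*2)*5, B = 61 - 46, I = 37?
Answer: 555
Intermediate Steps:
B = 15
w = 0 (w = 0*5 = 0)
B*(w + I) = 15*(0 + 37) = 15*37 = 555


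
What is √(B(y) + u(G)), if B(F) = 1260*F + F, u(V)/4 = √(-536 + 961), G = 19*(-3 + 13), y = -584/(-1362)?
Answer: 2*√(62688093 + 2318805*√17)/681 ≈ 24.963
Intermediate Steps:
y = 292/681 (y = -584*(-1/1362) = 292/681 ≈ 0.42878)
G = 190 (G = 19*10 = 190)
u(V) = 20*√17 (u(V) = 4*√(-536 + 961) = 4*√425 = 4*(5*√17) = 20*√17)
B(F) = 1261*F
√(B(y) + u(G)) = √(1261*(292/681) + 20*√17) = √(368212/681 + 20*√17)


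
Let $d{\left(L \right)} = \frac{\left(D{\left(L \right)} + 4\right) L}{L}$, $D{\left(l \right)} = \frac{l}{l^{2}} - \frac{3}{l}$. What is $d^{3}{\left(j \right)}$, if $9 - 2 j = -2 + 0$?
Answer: $\frac{64000}{1331} \approx 48.084$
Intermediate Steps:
$D{\left(l \right)} = - \frac{2}{l}$ ($D{\left(l \right)} = \frac{l}{l^{2}} - \frac{3}{l} = \frac{1}{l} - \frac{3}{l} = - \frac{2}{l}$)
$j = \frac{11}{2}$ ($j = \frac{9}{2} - \frac{-2 + 0}{2} = \frac{9}{2} - -1 = \frac{9}{2} + 1 = \frac{11}{2} \approx 5.5$)
$d{\left(L \right)} = 4 - \frac{2}{L}$ ($d{\left(L \right)} = \frac{\left(- \frac{2}{L} + 4\right) L}{L} = \frac{\left(4 - \frac{2}{L}\right) L}{L} = \frac{L \left(4 - \frac{2}{L}\right)}{L} = 4 - \frac{2}{L}$)
$d^{3}{\left(j \right)} = \left(4 - \frac{2}{\frac{11}{2}}\right)^{3} = \left(4 - \frac{4}{11}\right)^{3} = \left(\frac{40}{11}\right)^{3} = \frac{64000}{1331}$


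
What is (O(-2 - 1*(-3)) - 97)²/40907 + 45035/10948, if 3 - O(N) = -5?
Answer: 1928965853/447849836 ≈ 4.3072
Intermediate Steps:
O(N) = 8 (O(N) = 3 - 1*(-5) = 3 + 5 = 8)
(O(-2 - 1*(-3)) - 97)²/40907 + 45035/10948 = (8 - 97)²/40907 + 45035/10948 = (-89)²*(1/40907) + 45035*(1/10948) = 7921*(1/40907) + 45035/10948 = 7921/40907 + 45035/10948 = 1928965853/447849836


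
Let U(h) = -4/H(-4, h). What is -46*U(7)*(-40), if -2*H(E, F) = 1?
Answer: 14720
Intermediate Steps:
H(E, F) = -1/2 (H(E, F) = -1/2*1 = -1/2)
U(h) = 8 (U(h) = -4/(-1/2) = -4*(-2) = 8)
-46*U(7)*(-40) = -46*8*(-40) = -368*(-40) = 14720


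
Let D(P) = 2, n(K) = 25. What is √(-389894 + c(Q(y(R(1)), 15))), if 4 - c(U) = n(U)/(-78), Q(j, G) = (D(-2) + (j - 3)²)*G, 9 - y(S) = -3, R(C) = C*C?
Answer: I*√2372088810/78 ≈ 624.41*I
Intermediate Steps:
R(C) = C²
y(S) = 12 (y(S) = 9 - 1*(-3) = 9 + 3 = 12)
Q(j, G) = G*(2 + (-3 + j)²) (Q(j, G) = (2 + (j - 3)²)*G = (2 + (-3 + j)²)*G = G*(2 + (-3 + j)²))
c(U) = 337/78 (c(U) = 4 - 25/(-78) = 4 - 25*(-1)/78 = 4 - 1*(-25/78) = 4 + 25/78 = 337/78)
√(-389894 + c(Q(y(R(1)), 15))) = √(-389894 + 337/78) = √(-30411395/78) = I*√2372088810/78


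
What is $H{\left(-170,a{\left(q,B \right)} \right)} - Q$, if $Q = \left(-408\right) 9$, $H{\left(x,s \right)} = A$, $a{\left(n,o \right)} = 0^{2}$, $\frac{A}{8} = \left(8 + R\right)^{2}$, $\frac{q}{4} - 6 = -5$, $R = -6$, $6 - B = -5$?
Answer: $3704$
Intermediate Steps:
$B = 11$ ($B = 6 - -5 = 6 + 5 = 11$)
$q = 4$ ($q = 24 + 4 \left(-5\right) = 24 - 20 = 4$)
$A = 32$ ($A = 8 \left(8 - 6\right)^{2} = 8 \cdot 2^{2} = 8 \cdot 4 = 32$)
$a{\left(n,o \right)} = 0$
$H{\left(x,s \right)} = 32$
$Q = -3672$
$H{\left(-170,a{\left(q,B \right)} \right)} - Q = 32 - -3672 = 32 + 3672 = 3704$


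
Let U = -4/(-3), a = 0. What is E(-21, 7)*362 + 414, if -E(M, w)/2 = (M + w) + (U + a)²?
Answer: 83366/9 ≈ 9262.9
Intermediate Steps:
U = 4/3 (U = -4*(-⅓) = 4/3 ≈ 1.3333)
E(M, w) = -32/9 - 2*M - 2*w (E(M, w) = -2*((M + w) + (4/3 + 0)²) = -2*((M + w) + (4/3)²) = -2*((M + w) + 16/9) = -2*(16/9 + M + w) = -32/9 - 2*M - 2*w)
E(-21, 7)*362 + 414 = (-32/9 - 2*(-21) - 2*7)*362 + 414 = (-32/9 + 42 - 14)*362 + 414 = (220/9)*362 + 414 = 79640/9 + 414 = 83366/9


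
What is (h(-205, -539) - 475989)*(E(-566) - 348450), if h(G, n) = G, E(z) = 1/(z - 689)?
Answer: 208241898597694/1255 ≈ 1.6593e+11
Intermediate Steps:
E(z) = 1/(-689 + z)
(h(-205, -539) - 475989)*(E(-566) - 348450) = (-205 - 475989)*(1/(-689 - 566) - 348450) = -476194*(1/(-1255) - 348450) = -476194*(-1/1255 - 348450) = -476194*(-437304751/1255) = 208241898597694/1255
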